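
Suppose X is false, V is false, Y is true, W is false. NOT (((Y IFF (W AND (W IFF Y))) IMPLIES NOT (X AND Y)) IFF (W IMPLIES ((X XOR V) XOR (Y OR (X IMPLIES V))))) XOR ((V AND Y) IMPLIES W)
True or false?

W IFF Y = F IFF T = F
W AND (W IFF Y) = F AND F = F
Y IFF (W AND (W IFF Y)) = T IFF F = F
X AND Y = F AND T = F
NOT (X AND Y) = NOT F = T
(Y IFF (W AND (W IFF Y))) IMPLIES NOT (X AND Y) = F IMPLIES T = T
X XOR V = F XOR F = F
X IMPLIES V = F IMPLIES F = T
Y OR (X IMPLIES V) = T OR T = T
(X XOR V) XOR (Y OR (X IMPLIES V)) = F XOR T = T
W IMPLIES ((X XOR V) XOR (Y OR (X IMPLIES V))) = F IMPLIES T = T
((Y IFF (W AND (W IFF Y))) IMPLIES NOT (X AND Y)) IFF (W IMPLIES ((X XOR V) XOR (Y OR (X IMPLIES V)))) = T IFF T = T
NOT (((Y IFF (W AND (W IFF Y))) IMPLIES NOT (X AND Y)) IFF (W IMPLIES ((X XOR V) XOR (Y OR (X IMPLIES V))))) = NOT T = F
V AND Y = F AND T = F
(V AND Y) IMPLIES W = F IMPLIES F = T
NOT (((Y IFF (W AND (W IFF Y))) IMPLIES NOT (X AND Y)) IFF (W IMPLIES ((X XOR V) XOR (Y OR (X IMPLIES V))))) XOR ((V AND Y) IMPLIES W) = F XOR T = T

T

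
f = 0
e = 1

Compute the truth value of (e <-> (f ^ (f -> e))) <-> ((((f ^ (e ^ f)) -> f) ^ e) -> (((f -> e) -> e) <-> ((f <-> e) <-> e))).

0

Substituting f=0, e=1:
f -> e = 0 -> 1 = 1
f ^ (f -> e) = 0 ^ 1 = 1
e <-> (f ^ (f -> e)) = 1 <-> 1 = 1
e ^ f = 1 ^ 0 = 1
f ^ (e ^ f) = 0 ^ 1 = 1
(f ^ (e ^ f)) -> f = 1 -> 0 = 0
((f ^ (e ^ f)) -> f) ^ e = 0 ^ 1 = 1
f -> e = 0 -> 1 = 1
(f -> e) -> e = 1 -> 1 = 1
f <-> e = 0 <-> 1 = 0
(f <-> e) <-> e = 0 <-> 1 = 0
((f -> e) -> e) <-> ((f <-> e) <-> e) = 1 <-> 0 = 0
(((f ^ (e ^ f)) -> f) ^ e) -> (((f -> e) -> e) <-> ((f <-> e) <-> e)) = 1 -> 0 = 0
(e <-> (f ^ (f -> e))) <-> ((((f ^ (e ^ f)) -> f) ^ e) -> (((f -> e) -> e) <-> ((f <-> e) <-> e))) = 1 <-> 0 = 0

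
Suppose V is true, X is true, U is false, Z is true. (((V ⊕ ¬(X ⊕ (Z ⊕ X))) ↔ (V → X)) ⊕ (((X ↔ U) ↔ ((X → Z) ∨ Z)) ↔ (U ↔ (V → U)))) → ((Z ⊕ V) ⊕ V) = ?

T

Z ⊕ X = T ⊕ T = F
X ⊕ (Z ⊕ X) = T ⊕ F = T
¬(X ⊕ (Z ⊕ X)) = ¬T = F
V ⊕ ¬(X ⊕ (Z ⊕ X)) = T ⊕ F = T
V → X = T → T = T
(V ⊕ ¬(X ⊕ (Z ⊕ X))) ↔ (V → X) = T ↔ T = T
X ↔ U = T ↔ F = F
X → Z = T → T = T
(X → Z) ∨ Z = T ∨ T = T
(X ↔ U) ↔ ((X → Z) ∨ Z) = F ↔ T = F
V → U = T → F = F
U ↔ (V → U) = F ↔ F = T
((X ↔ U) ↔ ((X → Z) ∨ Z)) ↔ (U ↔ (V → U)) = F ↔ T = F
((V ⊕ ¬(X ⊕ (Z ⊕ X))) ↔ (V → X)) ⊕ (((X ↔ U) ↔ ((X → Z) ∨ Z)) ↔ (U ↔ (V → U))) = T ⊕ F = T
Z ⊕ V = T ⊕ T = F
(Z ⊕ V) ⊕ V = F ⊕ T = T
(((V ⊕ ¬(X ⊕ (Z ⊕ X))) ↔ (V → X)) ⊕ (((X ↔ U) ↔ ((X → Z) ∨ Z)) ↔ (U ↔ (V → U)))) → ((Z ⊕ V) ⊕ V) = T → T = T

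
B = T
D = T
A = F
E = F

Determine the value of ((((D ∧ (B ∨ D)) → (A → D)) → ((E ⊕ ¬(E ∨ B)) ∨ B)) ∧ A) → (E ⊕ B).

T

B ∨ D = T ∨ T = T
D ∧ (B ∨ D) = T ∧ T = T
A → D = F → T = T
(D ∧ (B ∨ D)) → (A → D) = T → T = T
E ∨ B = F ∨ T = T
¬(E ∨ B) = ¬T = F
E ⊕ ¬(E ∨ B) = F ⊕ F = F
(E ⊕ ¬(E ∨ B)) ∨ B = F ∨ T = T
((D ∧ (B ∨ D)) → (A → D)) → ((E ⊕ ¬(E ∨ B)) ∨ B) = T → T = T
(((D ∧ (B ∨ D)) → (A → D)) → ((E ⊕ ¬(E ∨ B)) ∨ B)) ∧ A = T ∧ F = F
E ⊕ B = F ⊕ T = T
((((D ∧ (B ∨ D)) → (A → D)) → ((E ⊕ ¬(E ∨ B)) ∨ B)) ∧ A) → (E ⊕ B) = F → T = T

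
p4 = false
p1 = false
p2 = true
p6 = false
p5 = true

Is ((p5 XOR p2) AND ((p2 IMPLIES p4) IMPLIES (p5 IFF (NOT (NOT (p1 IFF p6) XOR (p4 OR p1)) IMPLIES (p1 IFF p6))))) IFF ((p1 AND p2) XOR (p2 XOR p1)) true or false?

false

p5 XOR p2 = true XOR true = false
p2 IMPLIES p4 = true IMPLIES false = false
p1 IFF p6 = false IFF false = true
NOT (p1 IFF p6) = NOT true = false
p4 OR p1 = false OR false = false
NOT (p1 IFF p6) XOR (p4 OR p1) = false XOR false = false
NOT (NOT (p1 IFF p6) XOR (p4 OR p1)) = NOT false = true
p1 IFF p6 = false IFF false = true
NOT (NOT (p1 IFF p6) XOR (p4 OR p1)) IMPLIES (p1 IFF p6) = true IMPLIES true = true
p5 IFF (NOT (NOT (p1 IFF p6) XOR (p4 OR p1)) IMPLIES (p1 IFF p6)) = true IFF true = true
(p2 IMPLIES p4) IMPLIES (p5 IFF (NOT (NOT (p1 IFF p6) XOR (p4 OR p1)) IMPLIES (p1 IFF p6))) = false IMPLIES true = true
(p5 XOR p2) AND ((p2 IMPLIES p4) IMPLIES (p5 IFF (NOT (NOT (p1 IFF p6) XOR (p4 OR p1)) IMPLIES (p1 IFF p6)))) = false AND true = false
p1 AND p2 = false AND true = false
p2 XOR p1 = true XOR false = true
(p1 AND p2) XOR (p2 XOR p1) = false XOR true = true
((p5 XOR p2) AND ((p2 IMPLIES p4) IMPLIES (p5 IFF (NOT (NOT (p1 IFF p6) XOR (p4 OR p1)) IMPLIES (p1 IFF p6))))) IFF ((p1 AND p2) XOR (p2 XOR p1)) = false IFF true = false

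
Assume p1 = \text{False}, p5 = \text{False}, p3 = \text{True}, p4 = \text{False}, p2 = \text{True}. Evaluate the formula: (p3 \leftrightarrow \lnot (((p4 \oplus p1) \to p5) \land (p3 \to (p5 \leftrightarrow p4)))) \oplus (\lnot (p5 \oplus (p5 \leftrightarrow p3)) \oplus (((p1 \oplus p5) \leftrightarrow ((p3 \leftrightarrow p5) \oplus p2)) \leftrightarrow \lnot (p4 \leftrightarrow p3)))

p4 \oplus p1 = \text{False} \oplus \text{False} = \text{False}
(p4 \oplus p1) \to p5 = \text{False} \to \text{False} = \text{True}
p5 \leftrightarrow p4 = \text{False} \leftrightarrow \text{False} = \text{True}
p3 \to (p5 \leftrightarrow p4) = \text{True} \to \text{True} = \text{True}
((p4 \oplus p1) \to p5) \land (p3 \to (p5 \leftrightarrow p4)) = \text{True} \land \text{True} = \text{True}
\lnot (((p4 \oplus p1) \to p5) \land (p3 \to (p5 \leftrightarrow p4))) = \lnot \text{True} = \text{False}
p3 \leftrightarrow \lnot (((p4 \oplus p1) \to p5) \land (p3 \to (p5 \leftrightarrow p4))) = \text{True} \leftrightarrow \text{False} = \text{False}
p5 \leftrightarrow p3 = \text{False} \leftrightarrow \text{True} = \text{False}
p5 \oplus (p5 \leftrightarrow p3) = \text{False} \oplus \text{False} = \text{False}
\lnot (p5 \oplus (p5 \leftrightarrow p3)) = \lnot \text{False} = \text{True}
p1 \oplus p5 = \text{False} \oplus \text{False} = \text{False}
p3 \leftrightarrow p5 = \text{True} \leftrightarrow \text{False} = \text{False}
(p3 \leftrightarrow p5) \oplus p2 = \text{False} \oplus \text{True} = \text{True}
(p1 \oplus p5) \leftrightarrow ((p3 \leftrightarrow p5) \oplus p2) = \text{False} \leftrightarrow \text{True} = \text{False}
p4 \leftrightarrow p3 = \text{False} \leftrightarrow \text{True} = \text{False}
\lnot (p4 \leftrightarrow p3) = \lnot \text{False} = \text{True}
((p1 \oplus p5) \leftrightarrow ((p3 \leftrightarrow p5) \oplus p2)) \leftrightarrow \lnot (p4 \leftrightarrow p3) = \text{False} \leftrightarrow \text{True} = \text{False}
\lnot (p5 \oplus (p5 \leftrightarrow p3)) \oplus (((p1 \oplus p5) \leftrightarrow ((p3 \leftrightarrow p5) \oplus p2)) \leftrightarrow \lnot (p4 \leftrightarrow p3)) = \text{True} \oplus \text{False} = \text{True}
(p3 \leftrightarrow \lnot (((p4 \oplus p1) \to p5) \land (p3 \to (p5 \leftrightarrow p4)))) \oplus (\lnot (p5 \oplus (p5 \leftrightarrow p3)) \oplus (((p1 \oplus p5) \leftrightarrow ((p3 \leftrightarrow p5) \oplus p2)) \leftrightarrow \lnot (p4 \leftrightarrow p3))) = \text{False} \oplus \text{True} = \text{True}

\text{True}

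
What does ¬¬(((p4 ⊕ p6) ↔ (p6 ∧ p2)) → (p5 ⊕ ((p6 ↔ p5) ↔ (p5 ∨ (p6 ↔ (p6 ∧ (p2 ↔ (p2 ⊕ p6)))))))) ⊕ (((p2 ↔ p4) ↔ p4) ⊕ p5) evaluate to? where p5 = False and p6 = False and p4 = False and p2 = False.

True

p4 ⊕ p6 = False ⊕ False = False
p6 ∧ p2 = False ∧ False = False
(p4 ⊕ p6) ↔ (p6 ∧ p2) = False ↔ False = True
p6 ↔ p5 = False ↔ False = True
p2 ⊕ p6 = False ⊕ False = False
p2 ↔ (p2 ⊕ p6) = False ↔ False = True
p6 ∧ (p2 ↔ (p2 ⊕ p6)) = False ∧ True = False
p6 ↔ (p6 ∧ (p2 ↔ (p2 ⊕ p6))) = False ↔ False = True
p5 ∨ (p6 ↔ (p6 ∧ (p2 ↔ (p2 ⊕ p6)))) = False ∨ True = True
(p6 ↔ p5) ↔ (p5 ∨ (p6 ↔ (p6 ∧ (p2 ↔ (p2 ⊕ p6))))) = True ↔ True = True
p5 ⊕ ((p6 ↔ p5) ↔ (p5 ∨ (p6 ↔ (p6 ∧ (p2 ↔ (p2 ⊕ p6)))))) = False ⊕ True = True
((p4 ⊕ p6) ↔ (p6 ∧ p2)) → (p5 ⊕ ((p6 ↔ p5) ↔ (p5 ∨ (p6 ↔ (p6 ∧ (p2 ↔ (p2 ⊕ p6))))))) = True → True = True
¬(((p4 ⊕ p6) ↔ (p6 ∧ p2)) → (p5 ⊕ ((p6 ↔ p5) ↔ (p5 ∨ (p6 ↔ (p6 ∧ (p2 ↔ (p2 ⊕ p6)))))))) = ¬True = False
¬¬(((p4 ⊕ p6) ↔ (p6 ∧ p2)) → (p5 ⊕ ((p6 ↔ p5) ↔ (p5 ∨ (p6 ↔ (p6 ∧ (p2 ↔ (p2 ⊕ p6)))))))) = ¬False = True
p2 ↔ p4 = False ↔ False = True
(p2 ↔ p4) ↔ p4 = True ↔ False = False
((p2 ↔ p4) ↔ p4) ⊕ p5 = False ⊕ False = False
¬¬(((p4 ⊕ p6) ↔ (p6 ∧ p2)) → (p5 ⊕ ((p6 ↔ p5) ↔ (p5 ∨ (p6 ↔ (p6 ∧ (p2 ↔ (p2 ⊕ p6)))))))) ⊕ (((p2 ↔ p4) ↔ p4) ⊕ p5) = True ⊕ False = True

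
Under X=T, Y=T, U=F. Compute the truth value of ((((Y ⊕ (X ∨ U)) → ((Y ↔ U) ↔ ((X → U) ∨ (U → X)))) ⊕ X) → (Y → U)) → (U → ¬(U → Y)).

X ∨ U = T ∨ F = T
Y ⊕ (X ∨ U) = T ⊕ T = F
Y ↔ U = T ↔ F = F
X → U = T → F = F
U → X = F → T = T
(X → U) ∨ (U → X) = F ∨ T = T
(Y ↔ U) ↔ ((X → U) ∨ (U → X)) = F ↔ T = F
(Y ⊕ (X ∨ U)) → ((Y ↔ U) ↔ ((X → U) ∨ (U → X))) = F → F = T
((Y ⊕ (X ∨ U)) → ((Y ↔ U) ↔ ((X → U) ∨ (U → X)))) ⊕ X = T ⊕ T = F
Y → U = T → F = F
(((Y ⊕ (X ∨ U)) → ((Y ↔ U) ↔ ((X → U) ∨ (U → X)))) ⊕ X) → (Y → U) = F → F = T
U → Y = F → T = T
¬(U → Y) = ¬T = F
U → ¬(U → Y) = F → F = T
((((Y ⊕ (X ∨ U)) → ((Y ↔ U) ↔ ((X → U) ∨ (U → X)))) ⊕ X) → (Y → U)) → (U → ¬(U → Y)) = T → T = T

T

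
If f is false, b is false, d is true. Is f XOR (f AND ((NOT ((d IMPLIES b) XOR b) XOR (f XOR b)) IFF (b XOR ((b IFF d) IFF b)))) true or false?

false

d IMPLIES b = true IMPLIES false = false
(d IMPLIES b) XOR b = false XOR false = false
NOT ((d IMPLIES b) XOR b) = NOT false = true
f XOR b = false XOR false = false
NOT ((d IMPLIES b) XOR b) XOR (f XOR b) = true XOR false = true
b IFF d = false IFF true = false
(b IFF d) IFF b = false IFF false = true
b XOR ((b IFF d) IFF b) = false XOR true = true
(NOT ((d IMPLIES b) XOR b) XOR (f XOR b)) IFF (b XOR ((b IFF d) IFF b)) = true IFF true = true
f AND ((NOT ((d IMPLIES b) XOR b) XOR (f XOR b)) IFF (b XOR ((b IFF d) IFF b))) = false AND true = false
f XOR (f AND ((NOT ((d IMPLIES b) XOR b) XOR (f XOR b)) IFF (b XOR ((b IFF d) IFF b)))) = false XOR false = false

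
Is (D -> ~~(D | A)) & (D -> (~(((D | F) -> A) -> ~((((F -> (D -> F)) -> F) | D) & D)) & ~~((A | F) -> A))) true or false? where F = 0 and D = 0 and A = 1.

1

D | A = 0 | 1 = 1
~(D | A) = ~1 = 0
~~(D | A) = ~0 = 1
D -> ~~(D | A) = 0 -> 1 = 1
D | F = 0 | 0 = 0
(D | F) -> A = 0 -> 1 = 1
D -> F = 0 -> 0 = 1
F -> (D -> F) = 0 -> 1 = 1
(F -> (D -> F)) -> F = 1 -> 0 = 0
((F -> (D -> F)) -> F) | D = 0 | 0 = 0
(((F -> (D -> F)) -> F) | D) & D = 0 & 0 = 0
~((((F -> (D -> F)) -> F) | D) & D) = ~0 = 1
((D | F) -> A) -> ~((((F -> (D -> F)) -> F) | D) & D) = 1 -> 1 = 1
~(((D | F) -> A) -> ~((((F -> (D -> F)) -> F) | D) & D)) = ~1 = 0
A | F = 1 | 0 = 1
(A | F) -> A = 1 -> 1 = 1
~((A | F) -> A) = ~1 = 0
~~((A | F) -> A) = ~0 = 1
~(((D | F) -> A) -> ~((((F -> (D -> F)) -> F) | D) & D)) & ~~((A | F) -> A) = 0 & 1 = 0
D -> (~(((D | F) -> A) -> ~((((F -> (D -> F)) -> F) | D) & D)) & ~~((A | F) -> A)) = 0 -> 0 = 1
(D -> ~~(D | A)) & (D -> (~(((D | F) -> A) -> ~((((F -> (D -> F)) -> F) | D) & D)) & ~~((A | F) -> A))) = 1 & 1 = 1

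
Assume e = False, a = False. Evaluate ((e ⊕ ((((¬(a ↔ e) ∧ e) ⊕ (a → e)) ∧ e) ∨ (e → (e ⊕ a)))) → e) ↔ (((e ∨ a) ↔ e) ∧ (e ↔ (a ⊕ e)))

False

a ↔ e = False ↔ False = True
¬(a ↔ e) = ¬True = False
¬(a ↔ e) ∧ e = False ∧ False = False
a → e = False → False = True
(¬(a ↔ e) ∧ e) ⊕ (a → e) = False ⊕ True = True
((¬(a ↔ e) ∧ e) ⊕ (a → e)) ∧ e = True ∧ False = False
e ⊕ a = False ⊕ False = False
e → (e ⊕ a) = False → False = True
(((¬(a ↔ e) ∧ e) ⊕ (a → e)) ∧ e) ∨ (e → (e ⊕ a)) = False ∨ True = True
e ⊕ ((((¬(a ↔ e) ∧ e) ⊕ (a → e)) ∧ e) ∨ (e → (e ⊕ a))) = False ⊕ True = True
(e ⊕ ((((¬(a ↔ e) ∧ e) ⊕ (a → e)) ∧ e) ∨ (e → (e ⊕ a)))) → e = True → False = False
e ∨ a = False ∨ False = False
(e ∨ a) ↔ e = False ↔ False = True
a ⊕ e = False ⊕ False = False
e ↔ (a ⊕ e) = False ↔ False = True
((e ∨ a) ↔ e) ∧ (e ↔ (a ⊕ e)) = True ∧ True = True
((e ⊕ ((((¬(a ↔ e) ∧ e) ⊕ (a → e)) ∧ e) ∨ (e → (e ⊕ a)))) → e) ↔ (((e ∨ a) ↔ e) ∧ (e ↔ (a ⊕ e))) = False ↔ True = False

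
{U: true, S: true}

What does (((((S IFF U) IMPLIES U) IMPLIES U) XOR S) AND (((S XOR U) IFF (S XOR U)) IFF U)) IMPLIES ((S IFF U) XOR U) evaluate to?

true

S IFF U = true IFF true = true
(S IFF U) IMPLIES U = true IMPLIES true = true
((S IFF U) IMPLIES U) IMPLIES U = true IMPLIES true = true
(((S IFF U) IMPLIES U) IMPLIES U) XOR S = true XOR true = false
S XOR U = true XOR true = false
S XOR U = true XOR true = false
(S XOR U) IFF (S XOR U) = false IFF false = true
((S XOR U) IFF (S XOR U)) IFF U = true IFF true = true
((((S IFF U) IMPLIES U) IMPLIES U) XOR S) AND (((S XOR U) IFF (S XOR U)) IFF U) = false AND true = false
S IFF U = true IFF true = true
(S IFF U) XOR U = true XOR true = false
(((((S IFF U) IMPLIES U) IMPLIES U) XOR S) AND (((S XOR U) IFF (S XOR U)) IFF U)) IMPLIES ((S IFF U) XOR U) = false IMPLIES false = true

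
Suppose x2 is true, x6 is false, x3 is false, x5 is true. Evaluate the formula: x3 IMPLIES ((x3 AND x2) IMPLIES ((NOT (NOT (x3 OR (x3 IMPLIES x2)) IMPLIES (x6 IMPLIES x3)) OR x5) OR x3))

true

x3 AND x2 = false AND true = false
x3 IMPLIES x2 = false IMPLIES true = true
x3 OR (x3 IMPLIES x2) = false OR true = true
NOT (x3 OR (x3 IMPLIES x2)) = NOT true = false
x6 IMPLIES x3 = false IMPLIES false = true
NOT (x3 OR (x3 IMPLIES x2)) IMPLIES (x6 IMPLIES x3) = false IMPLIES true = true
NOT (NOT (x3 OR (x3 IMPLIES x2)) IMPLIES (x6 IMPLIES x3)) = NOT true = false
NOT (NOT (x3 OR (x3 IMPLIES x2)) IMPLIES (x6 IMPLIES x3)) OR x5 = false OR true = true
(NOT (NOT (x3 OR (x3 IMPLIES x2)) IMPLIES (x6 IMPLIES x3)) OR x5) OR x3 = true OR false = true
(x3 AND x2) IMPLIES ((NOT (NOT (x3 OR (x3 IMPLIES x2)) IMPLIES (x6 IMPLIES x3)) OR x5) OR x3) = false IMPLIES true = true
x3 IMPLIES ((x3 AND x2) IMPLIES ((NOT (NOT (x3 OR (x3 IMPLIES x2)) IMPLIES (x6 IMPLIES x3)) OR x5) OR x3)) = false IMPLIES true = true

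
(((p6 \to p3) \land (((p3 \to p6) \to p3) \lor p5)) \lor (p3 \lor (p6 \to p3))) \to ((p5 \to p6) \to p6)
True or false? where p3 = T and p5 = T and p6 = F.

p6 \to p3 = F \to T = T
p3 \to p6 = T \to F = F
(p3 \to p6) \to p3 = F \to T = T
((p3 \to p6) \to p3) \lor p5 = T \lor T = T
(p6 \to p3) \land (((p3 \to p6) \to p3) \lor p5) = T \land T = T
p6 \to p3 = F \to T = T
p3 \lor (p6 \to p3) = T \lor T = T
((p6 \to p3) \land (((p3 \to p6) \to p3) \lor p5)) \lor (p3 \lor (p6 \to p3)) = T \lor T = T
p5 \to p6 = T \to F = F
(p5 \to p6) \to p6 = F \to F = T
(((p6 \to p3) \land (((p3 \to p6) \to p3) \lor p5)) \lor (p3 \lor (p6 \to p3))) \to ((p5 \to p6) \to p6) = T \to T = T

T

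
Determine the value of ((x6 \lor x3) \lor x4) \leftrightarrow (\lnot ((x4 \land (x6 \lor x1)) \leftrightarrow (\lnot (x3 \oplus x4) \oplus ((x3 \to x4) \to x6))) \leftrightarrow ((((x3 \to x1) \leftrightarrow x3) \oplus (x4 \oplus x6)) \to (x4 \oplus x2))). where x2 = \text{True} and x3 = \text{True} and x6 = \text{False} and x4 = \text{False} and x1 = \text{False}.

\text{True}

x6 \lor x3 = \text{False} \lor \text{True} = \text{True}
(x6 \lor x3) \lor x4 = \text{True} \lor \text{False} = \text{True}
x6 \lor x1 = \text{False} \lor \text{False} = \text{False}
x4 \land (x6 \lor x1) = \text{False} \land \text{False} = \text{False}
x3 \oplus x4 = \text{True} \oplus \text{False} = \text{True}
\lnot (x3 \oplus x4) = \lnot \text{True} = \text{False}
x3 \to x4 = \text{True} \to \text{False} = \text{False}
(x3 \to x4) \to x6 = \text{False} \to \text{False} = \text{True}
\lnot (x3 \oplus x4) \oplus ((x3 \to x4) \to x6) = \text{False} \oplus \text{True} = \text{True}
(x4 \land (x6 \lor x1)) \leftrightarrow (\lnot (x3 \oplus x4) \oplus ((x3 \to x4) \to x6)) = \text{False} \leftrightarrow \text{True} = \text{False}
\lnot ((x4 \land (x6 \lor x1)) \leftrightarrow (\lnot (x3 \oplus x4) \oplus ((x3 \to x4) \to x6))) = \lnot \text{False} = \text{True}
x3 \to x1 = \text{True} \to \text{False} = \text{False}
(x3 \to x1) \leftrightarrow x3 = \text{False} \leftrightarrow \text{True} = \text{False}
x4 \oplus x6 = \text{False} \oplus \text{False} = \text{False}
((x3 \to x1) \leftrightarrow x3) \oplus (x4 \oplus x6) = \text{False} \oplus \text{False} = \text{False}
x4 \oplus x2 = \text{False} \oplus \text{True} = \text{True}
(((x3 \to x1) \leftrightarrow x3) \oplus (x4 \oplus x6)) \to (x4 \oplus x2) = \text{False} \to \text{True} = \text{True}
\lnot ((x4 \land (x6 \lor x1)) \leftrightarrow (\lnot (x3 \oplus x4) \oplus ((x3 \to x4) \to x6))) \leftrightarrow ((((x3 \to x1) \leftrightarrow x3) \oplus (x4 \oplus x6)) \to (x4 \oplus x2)) = \text{True} \leftrightarrow \text{True} = \text{True}
((x6 \lor x3) \lor x4) \leftrightarrow (\lnot ((x4 \land (x6 \lor x1)) \leftrightarrow (\lnot (x3 \oplus x4) \oplus ((x3 \to x4) \to x6))) \leftrightarrow ((((x3 \to x1) \leftrightarrow x3) \oplus (x4 \oplus x6)) \to (x4 \oplus x2))) = \text{True} \leftrightarrow \text{True} = \text{True}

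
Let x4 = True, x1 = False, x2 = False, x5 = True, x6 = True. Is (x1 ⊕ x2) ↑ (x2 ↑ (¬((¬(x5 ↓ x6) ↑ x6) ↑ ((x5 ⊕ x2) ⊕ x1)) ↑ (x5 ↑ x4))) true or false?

True

x1 ⊕ x2 = False ⊕ False = False
x5 ↓ x6 = True ↓ True = False
¬(x5 ↓ x6) = ¬False = True
¬(x5 ↓ x6) ↑ x6 = True ↑ True = False
x5 ⊕ x2 = True ⊕ False = True
(x5 ⊕ x2) ⊕ x1 = True ⊕ False = True
(¬(x5 ↓ x6) ↑ x6) ↑ ((x5 ⊕ x2) ⊕ x1) = False ↑ True = True
¬((¬(x5 ↓ x6) ↑ x6) ↑ ((x5 ⊕ x2) ⊕ x1)) = ¬True = False
x5 ↑ x4 = True ↑ True = False
¬((¬(x5 ↓ x6) ↑ x6) ↑ ((x5 ⊕ x2) ⊕ x1)) ↑ (x5 ↑ x4) = False ↑ False = True
x2 ↑ (¬((¬(x5 ↓ x6) ↑ x6) ↑ ((x5 ⊕ x2) ⊕ x1)) ↑ (x5 ↑ x4)) = False ↑ True = True
(x1 ⊕ x2) ↑ (x2 ↑ (¬((¬(x5 ↓ x6) ↑ x6) ↑ ((x5 ⊕ x2) ⊕ x1)) ↑ (x5 ↑ x4))) = False ↑ True = True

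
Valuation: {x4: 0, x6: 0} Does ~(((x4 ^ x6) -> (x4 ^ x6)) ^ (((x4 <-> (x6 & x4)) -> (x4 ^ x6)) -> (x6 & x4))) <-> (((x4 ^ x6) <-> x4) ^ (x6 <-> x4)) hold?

x4 ^ x6 = 0 ^ 0 = 0
x4 ^ x6 = 0 ^ 0 = 0
(x4 ^ x6) -> (x4 ^ x6) = 0 -> 0 = 1
x6 & x4 = 0 & 0 = 0
x4 <-> (x6 & x4) = 0 <-> 0 = 1
x4 ^ x6 = 0 ^ 0 = 0
(x4 <-> (x6 & x4)) -> (x4 ^ x6) = 1 -> 0 = 0
x6 & x4 = 0 & 0 = 0
((x4 <-> (x6 & x4)) -> (x4 ^ x6)) -> (x6 & x4) = 0 -> 0 = 1
((x4 ^ x6) -> (x4 ^ x6)) ^ (((x4 <-> (x6 & x4)) -> (x4 ^ x6)) -> (x6 & x4)) = 1 ^ 1 = 0
~(((x4 ^ x6) -> (x4 ^ x6)) ^ (((x4 <-> (x6 & x4)) -> (x4 ^ x6)) -> (x6 & x4))) = ~0 = 1
x4 ^ x6 = 0 ^ 0 = 0
(x4 ^ x6) <-> x4 = 0 <-> 0 = 1
x6 <-> x4 = 0 <-> 0 = 1
((x4 ^ x6) <-> x4) ^ (x6 <-> x4) = 1 ^ 1 = 0
~(((x4 ^ x6) -> (x4 ^ x6)) ^ (((x4 <-> (x6 & x4)) -> (x4 ^ x6)) -> (x6 & x4))) <-> (((x4 ^ x6) <-> x4) ^ (x6 <-> x4)) = 1 <-> 0 = 0

0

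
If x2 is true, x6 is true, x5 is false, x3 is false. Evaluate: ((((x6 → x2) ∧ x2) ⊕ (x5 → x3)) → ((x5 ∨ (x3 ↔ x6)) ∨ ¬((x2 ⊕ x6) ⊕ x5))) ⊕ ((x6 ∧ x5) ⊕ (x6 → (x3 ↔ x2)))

True

x6 → x2 = True → True = True
(x6 → x2) ∧ x2 = True ∧ True = True
x5 → x3 = False → False = True
((x6 → x2) ∧ x2) ⊕ (x5 → x3) = True ⊕ True = False
x3 ↔ x6 = False ↔ True = False
x5 ∨ (x3 ↔ x6) = False ∨ False = False
x2 ⊕ x6 = True ⊕ True = False
(x2 ⊕ x6) ⊕ x5 = False ⊕ False = False
¬((x2 ⊕ x6) ⊕ x5) = ¬False = True
(x5 ∨ (x3 ↔ x6)) ∨ ¬((x2 ⊕ x6) ⊕ x5) = False ∨ True = True
(((x6 → x2) ∧ x2) ⊕ (x5 → x3)) → ((x5 ∨ (x3 ↔ x6)) ∨ ¬((x2 ⊕ x6) ⊕ x5)) = False → True = True
x6 ∧ x5 = True ∧ False = False
x3 ↔ x2 = False ↔ True = False
x6 → (x3 ↔ x2) = True → False = False
(x6 ∧ x5) ⊕ (x6 → (x3 ↔ x2)) = False ⊕ False = False
((((x6 → x2) ∧ x2) ⊕ (x5 → x3)) → ((x5 ∨ (x3 ↔ x6)) ∨ ¬((x2 ⊕ x6) ⊕ x5))) ⊕ ((x6 ∧ x5) ⊕ (x6 → (x3 ↔ x2))) = True ⊕ False = True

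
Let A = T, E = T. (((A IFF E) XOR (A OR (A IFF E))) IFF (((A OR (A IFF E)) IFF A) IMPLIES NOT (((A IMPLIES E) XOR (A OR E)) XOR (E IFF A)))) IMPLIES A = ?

A IFF E = T IFF T = T
A IFF E = T IFF T = T
A OR (A IFF E) = T OR T = T
(A IFF E) XOR (A OR (A IFF E)) = T XOR T = F
A IFF E = T IFF T = T
A OR (A IFF E) = T OR T = T
(A OR (A IFF E)) IFF A = T IFF T = T
A IMPLIES E = T IMPLIES T = T
A OR E = T OR T = T
(A IMPLIES E) XOR (A OR E) = T XOR T = F
E IFF A = T IFF T = T
((A IMPLIES E) XOR (A OR E)) XOR (E IFF A) = F XOR T = T
NOT (((A IMPLIES E) XOR (A OR E)) XOR (E IFF A)) = NOT T = F
((A OR (A IFF E)) IFF A) IMPLIES NOT (((A IMPLIES E) XOR (A OR E)) XOR (E IFF A)) = T IMPLIES F = F
((A IFF E) XOR (A OR (A IFF E))) IFF (((A OR (A IFF E)) IFF A) IMPLIES NOT (((A IMPLIES E) XOR (A OR E)) XOR (E IFF A))) = F IFF F = T
(((A IFF E) XOR (A OR (A IFF E))) IFF (((A OR (A IFF E)) IFF A) IMPLIES NOT (((A IMPLIES E) XOR (A OR E)) XOR (E IFF A)))) IMPLIES A = T IMPLIES T = T

T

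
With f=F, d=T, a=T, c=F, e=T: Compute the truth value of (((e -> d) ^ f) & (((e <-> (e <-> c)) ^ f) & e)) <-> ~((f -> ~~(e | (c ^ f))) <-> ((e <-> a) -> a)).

T

e -> d = T -> T = T
(e -> d) ^ f = T ^ F = T
e <-> c = T <-> F = F
e <-> (e <-> c) = T <-> F = F
(e <-> (e <-> c)) ^ f = F ^ F = F
((e <-> (e <-> c)) ^ f) & e = F & T = F
((e -> d) ^ f) & (((e <-> (e <-> c)) ^ f) & e) = T & F = F
c ^ f = F ^ F = F
e | (c ^ f) = T | F = T
~(e | (c ^ f)) = ~T = F
~~(e | (c ^ f)) = ~F = T
f -> ~~(e | (c ^ f)) = F -> T = T
e <-> a = T <-> T = T
(e <-> a) -> a = T -> T = T
(f -> ~~(e | (c ^ f))) <-> ((e <-> a) -> a) = T <-> T = T
~((f -> ~~(e | (c ^ f))) <-> ((e <-> a) -> a)) = ~T = F
(((e -> d) ^ f) & (((e <-> (e <-> c)) ^ f) & e)) <-> ~((f -> ~~(e | (c ^ f))) <-> ((e <-> a) -> a)) = F <-> F = T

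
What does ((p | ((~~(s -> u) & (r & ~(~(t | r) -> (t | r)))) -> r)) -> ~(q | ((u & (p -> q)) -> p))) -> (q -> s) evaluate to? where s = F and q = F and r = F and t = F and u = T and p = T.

T

s -> u = F -> T = T
~(s -> u) = ~T = F
~~(s -> u) = ~F = T
t | r = F | F = F
~(t | r) = ~F = T
t | r = F | F = F
~(t | r) -> (t | r) = T -> F = F
~(~(t | r) -> (t | r)) = ~F = T
r & ~(~(t | r) -> (t | r)) = F & T = F
~~(s -> u) & (r & ~(~(t | r) -> (t | r))) = T & F = F
(~~(s -> u) & (r & ~(~(t | r) -> (t | r)))) -> r = F -> F = T
p | ((~~(s -> u) & (r & ~(~(t | r) -> (t | r)))) -> r) = T | T = T
p -> q = T -> F = F
u & (p -> q) = T & F = F
(u & (p -> q)) -> p = F -> T = T
q | ((u & (p -> q)) -> p) = F | T = T
~(q | ((u & (p -> q)) -> p)) = ~T = F
(p | ((~~(s -> u) & (r & ~(~(t | r) -> (t | r)))) -> r)) -> ~(q | ((u & (p -> q)) -> p)) = T -> F = F
q -> s = F -> F = T
((p | ((~~(s -> u) & (r & ~(~(t | r) -> (t | r)))) -> r)) -> ~(q | ((u & (p -> q)) -> p))) -> (q -> s) = F -> T = T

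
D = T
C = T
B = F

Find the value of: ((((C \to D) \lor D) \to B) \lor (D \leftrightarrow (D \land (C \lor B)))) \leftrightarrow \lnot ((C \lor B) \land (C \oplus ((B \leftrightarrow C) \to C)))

C \to D = T \to T = T
(C \to D) \lor D = T \lor T = T
((C \to D) \lor D) \to B = T \to F = F
C \lor B = T \lor F = T
D \land (C \lor B) = T \land T = T
D \leftrightarrow (D \land (C \lor B)) = T \leftrightarrow T = T
(((C \to D) \lor D) \to B) \lor (D \leftrightarrow (D \land (C \lor B))) = F \lor T = T
C \lor B = T \lor F = T
B \leftrightarrow C = F \leftrightarrow T = F
(B \leftrightarrow C) \to C = F \to T = T
C \oplus ((B \leftrightarrow C) \to C) = T \oplus T = F
(C \lor B) \land (C \oplus ((B \leftrightarrow C) \to C)) = T \land F = F
\lnot ((C \lor B) \land (C \oplus ((B \leftrightarrow C) \to C))) = \lnot F = T
((((C \to D) \lor D) \to B) \lor (D \leftrightarrow (D \land (C \lor B)))) \leftrightarrow \lnot ((C \lor B) \land (C \oplus ((B \leftrightarrow C) \to C))) = T \leftrightarrow T = T

T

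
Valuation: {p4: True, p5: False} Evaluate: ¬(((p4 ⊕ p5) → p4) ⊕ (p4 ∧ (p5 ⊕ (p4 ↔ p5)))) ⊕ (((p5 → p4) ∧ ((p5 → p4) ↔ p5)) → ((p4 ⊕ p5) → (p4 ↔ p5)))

True

Substituting p4=True, p5=False:
p4 ⊕ p5 = True ⊕ False = True
(p4 ⊕ p5) → p4 = True → True = True
p4 ↔ p5 = True ↔ False = False
p5 ⊕ (p4 ↔ p5) = False ⊕ False = False
p4 ∧ (p5 ⊕ (p4 ↔ p5)) = True ∧ False = False
((p4 ⊕ p5) → p4) ⊕ (p4 ∧ (p5 ⊕ (p4 ↔ p5))) = True ⊕ False = True
¬(((p4 ⊕ p5) → p4) ⊕ (p4 ∧ (p5 ⊕ (p4 ↔ p5)))) = ¬True = False
p5 → p4 = False → True = True
p5 → p4 = False → True = True
(p5 → p4) ↔ p5 = True ↔ False = False
(p5 → p4) ∧ ((p5 → p4) ↔ p5) = True ∧ False = False
p4 ⊕ p5 = True ⊕ False = True
p4 ↔ p5 = True ↔ False = False
(p4 ⊕ p5) → (p4 ↔ p5) = True → False = False
((p5 → p4) ∧ ((p5 → p4) ↔ p5)) → ((p4 ⊕ p5) → (p4 ↔ p5)) = False → False = True
¬(((p4 ⊕ p5) → p4) ⊕ (p4 ∧ (p5 ⊕ (p4 ↔ p5)))) ⊕ (((p5 → p4) ∧ ((p5 → p4) ↔ p5)) → ((p4 ⊕ p5) → (p4 ↔ p5))) = False ⊕ True = True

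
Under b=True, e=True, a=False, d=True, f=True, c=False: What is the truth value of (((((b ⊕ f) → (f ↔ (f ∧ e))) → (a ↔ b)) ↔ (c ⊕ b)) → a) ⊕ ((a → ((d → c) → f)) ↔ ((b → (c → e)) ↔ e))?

Substituting b=True, e=True, a=False, d=True, f=True, c=False:
b ⊕ f = True ⊕ True = False
f ∧ e = True ∧ True = True
f ↔ (f ∧ e) = True ↔ True = True
(b ⊕ f) → (f ↔ (f ∧ e)) = False → True = True
a ↔ b = False ↔ True = False
((b ⊕ f) → (f ↔ (f ∧ e))) → (a ↔ b) = True → False = False
c ⊕ b = False ⊕ True = True
(((b ⊕ f) → (f ↔ (f ∧ e))) → (a ↔ b)) ↔ (c ⊕ b) = False ↔ True = False
((((b ⊕ f) → (f ↔ (f ∧ e))) → (a ↔ b)) ↔ (c ⊕ b)) → a = False → False = True
d → c = True → False = False
(d → c) → f = False → True = True
a → ((d → c) → f) = False → True = True
c → e = False → True = True
b → (c → e) = True → True = True
(b → (c → e)) ↔ e = True ↔ True = True
(a → ((d → c) → f)) ↔ ((b → (c → e)) ↔ e) = True ↔ True = True
(((((b ⊕ f) → (f ↔ (f ∧ e))) → (a ↔ b)) ↔ (c ⊕ b)) → a) ⊕ ((a → ((d → c) → f)) ↔ ((b → (c → e)) ↔ e)) = True ⊕ True = False

False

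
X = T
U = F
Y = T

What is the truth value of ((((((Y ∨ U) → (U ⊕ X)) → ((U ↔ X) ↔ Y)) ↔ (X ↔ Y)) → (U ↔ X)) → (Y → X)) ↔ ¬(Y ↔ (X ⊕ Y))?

Y ∨ U = T ∨ F = T
U ⊕ X = F ⊕ T = T
(Y ∨ U) → (U ⊕ X) = T → T = T
U ↔ X = F ↔ T = F
(U ↔ X) ↔ Y = F ↔ T = F
((Y ∨ U) → (U ⊕ X)) → ((U ↔ X) ↔ Y) = T → F = F
X ↔ Y = T ↔ T = T
(((Y ∨ U) → (U ⊕ X)) → ((U ↔ X) ↔ Y)) ↔ (X ↔ Y) = F ↔ T = F
U ↔ X = F ↔ T = F
((((Y ∨ U) → (U ⊕ X)) → ((U ↔ X) ↔ Y)) ↔ (X ↔ Y)) → (U ↔ X) = F → F = T
Y → X = T → T = T
(((((Y ∨ U) → (U ⊕ X)) → ((U ↔ X) ↔ Y)) ↔ (X ↔ Y)) → (U ↔ X)) → (Y → X) = T → T = T
X ⊕ Y = T ⊕ T = F
Y ↔ (X ⊕ Y) = T ↔ F = F
¬(Y ↔ (X ⊕ Y)) = ¬F = T
((((((Y ∨ U) → (U ⊕ X)) → ((U ↔ X) ↔ Y)) ↔ (X ↔ Y)) → (U ↔ X)) → (Y → X)) ↔ ¬(Y ↔ (X ⊕ Y)) = T ↔ T = T

T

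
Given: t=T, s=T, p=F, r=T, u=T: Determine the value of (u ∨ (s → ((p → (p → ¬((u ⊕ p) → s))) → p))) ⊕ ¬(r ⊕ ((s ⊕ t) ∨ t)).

Substituting t=T, s=T, p=F, r=T, u=T:
u ⊕ p = T ⊕ F = T
(u ⊕ p) → s = T → T = T
¬((u ⊕ p) → s) = ¬T = F
p → ¬((u ⊕ p) → s) = F → F = T
p → (p → ¬((u ⊕ p) → s)) = F → T = T
(p → (p → ¬((u ⊕ p) → s))) → p = T → F = F
s → ((p → (p → ¬((u ⊕ p) → s))) → p) = T → F = F
u ∨ (s → ((p → (p → ¬((u ⊕ p) → s))) → p)) = T ∨ F = T
s ⊕ t = T ⊕ T = F
(s ⊕ t) ∨ t = F ∨ T = T
r ⊕ ((s ⊕ t) ∨ t) = T ⊕ T = F
¬(r ⊕ ((s ⊕ t) ∨ t)) = ¬F = T
(u ∨ (s → ((p → (p → ¬((u ⊕ p) → s))) → p))) ⊕ ¬(r ⊕ ((s ⊕ t) ∨ t)) = T ⊕ T = F

F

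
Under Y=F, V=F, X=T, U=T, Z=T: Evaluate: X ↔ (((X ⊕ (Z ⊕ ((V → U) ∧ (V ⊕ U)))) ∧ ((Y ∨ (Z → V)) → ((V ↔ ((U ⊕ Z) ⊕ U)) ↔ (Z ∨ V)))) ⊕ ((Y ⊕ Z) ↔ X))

F

Substituting Y=F, V=F, X=T, U=T, Z=T:
V → U = F → T = T
V ⊕ U = F ⊕ T = T
(V → U) ∧ (V ⊕ U) = T ∧ T = T
Z ⊕ ((V → U) ∧ (V ⊕ U)) = T ⊕ T = F
X ⊕ (Z ⊕ ((V → U) ∧ (V ⊕ U))) = T ⊕ F = T
Z → V = T → F = F
Y ∨ (Z → V) = F ∨ F = F
U ⊕ Z = T ⊕ T = F
(U ⊕ Z) ⊕ U = F ⊕ T = T
V ↔ ((U ⊕ Z) ⊕ U) = F ↔ T = F
Z ∨ V = T ∨ F = T
(V ↔ ((U ⊕ Z) ⊕ U)) ↔ (Z ∨ V) = F ↔ T = F
(Y ∨ (Z → V)) → ((V ↔ ((U ⊕ Z) ⊕ U)) ↔ (Z ∨ V)) = F → F = T
(X ⊕ (Z ⊕ ((V → U) ∧ (V ⊕ U)))) ∧ ((Y ∨ (Z → V)) → ((V ↔ ((U ⊕ Z) ⊕ U)) ↔ (Z ∨ V))) = T ∧ T = T
Y ⊕ Z = F ⊕ T = T
(Y ⊕ Z) ↔ X = T ↔ T = T
((X ⊕ (Z ⊕ ((V → U) ∧ (V ⊕ U)))) ∧ ((Y ∨ (Z → V)) → ((V ↔ ((U ⊕ Z) ⊕ U)) ↔ (Z ∨ V)))) ⊕ ((Y ⊕ Z) ↔ X) = T ⊕ T = F
X ↔ (((X ⊕ (Z ⊕ ((V → U) ∧ (V ⊕ U)))) ∧ ((Y ∨ (Z → V)) → ((V ↔ ((U ⊕ Z) ⊕ U)) ↔ (Z ∨ V)))) ⊕ ((Y ⊕ Z) ↔ X)) = T ↔ F = F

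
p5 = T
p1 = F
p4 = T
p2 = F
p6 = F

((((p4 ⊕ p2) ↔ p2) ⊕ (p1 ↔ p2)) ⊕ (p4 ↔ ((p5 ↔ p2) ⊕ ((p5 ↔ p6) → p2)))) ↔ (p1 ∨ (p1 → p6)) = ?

F

p4 ⊕ p2 = T ⊕ F = T
(p4 ⊕ p2) ↔ p2 = T ↔ F = F
p1 ↔ p2 = F ↔ F = T
((p4 ⊕ p2) ↔ p2) ⊕ (p1 ↔ p2) = F ⊕ T = T
p5 ↔ p2 = T ↔ F = F
p5 ↔ p6 = T ↔ F = F
(p5 ↔ p6) → p2 = F → F = T
(p5 ↔ p2) ⊕ ((p5 ↔ p6) → p2) = F ⊕ T = T
p4 ↔ ((p5 ↔ p2) ⊕ ((p5 ↔ p6) → p2)) = T ↔ T = T
(((p4 ⊕ p2) ↔ p2) ⊕ (p1 ↔ p2)) ⊕ (p4 ↔ ((p5 ↔ p2) ⊕ ((p5 ↔ p6) → p2))) = T ⊕ T = F
p1 → p6 = F → F = T
p1 ∨ (p1 → p6) = F ∨ T = T
((((p4 ⊕ p2) ↔ p2) ⊕ (p1 ↔ p2)) ⊕ (p4 ↔ ((p5 ↔ p2) ⊕ ((p5 ↔ p6) → p2)))) ↔ (p1 ∨ (p1 → p6)) = F ↔ T = F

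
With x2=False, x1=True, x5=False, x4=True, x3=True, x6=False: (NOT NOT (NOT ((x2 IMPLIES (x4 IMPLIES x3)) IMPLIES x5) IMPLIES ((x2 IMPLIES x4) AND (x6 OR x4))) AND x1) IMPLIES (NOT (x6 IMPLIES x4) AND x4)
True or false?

x4 IMPLIES x3 = True IMPLIES True = True
x2 IMPLIES (x4 IMPLIES x3) = False IMPLIES True = True
(x2 IMPLIES (x4 IMPLIES x3)) IMPLIES x5 = True IMPLIES False = False
NOT ((x2 IMPLIES (x4 IMPLIES x3)) IMPLIES x5) = NOT False = True
x2 IMPLIES x4 = False IMPLIES True = True
x6 OR x4 = False OR True = True
(x2 IMPLIES x4) AND (x6 OR x4) = True AND True = True
NOT ((x2 IMPLIES (x4 IMPLIES x3)) IMPLIES x5) IMPLIES ((x2 IMPLIES x4) AND (x6 OR x4)) = True IMPLIES True = True
NOT (NOT ((x2 IMPLIES (x4 IMPLIES x3)) IMPLIES x5) IMPLIES ((x2 IMPLIES x4) AND (x6 OR x4))) = NOT True = False
NOT NOT (NOT ((x2 IMPLIES (x4 IMPLIES x3)) IMPLIES x5) IMPLIES ((x2 IMPLIES x4) AND (x6 OR x4))) = NOT False = True
NOT NOT (NOT ((x2 IMPLIES (x4 IMPLIES x3)) IMPLIES x5) IMPLIES ((x2 IMPLIES x4) AND (x6 OR x4))) AND x1 = True AND True = True
x6 IMPLIES x4 = False IMPLIES True = True
NOT (x6 IMPLIES x4) = NOT True = False
NOT (x6 IMPLIES x4) AND x4 = False AND True = False
(NOT NOT (NOT ((x2 IMPLIES (x4 IMPLIES x3)) IMPLIES x5) IMPLIES ((x2 IMPLIES x4) AND (x6 OR x4))) AND x1) IMPLIES (NOT (x6 IMPLIES x4) AND x4) = True IMPLIES False = False

False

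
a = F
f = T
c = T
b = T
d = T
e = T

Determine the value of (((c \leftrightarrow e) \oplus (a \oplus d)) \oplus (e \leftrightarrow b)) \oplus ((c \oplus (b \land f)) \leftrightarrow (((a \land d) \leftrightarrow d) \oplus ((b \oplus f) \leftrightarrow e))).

Substituting a=F, f=T, c=T, b=T, d=T, e=T:
c \leftrightarrow e = T \leftrightarrow T = T
a \oplus d = F \oplus T = T
(c \leftrightarrow e) \oplus (a \oplus d) = T \oplus T = F
e \leftrightarrow b = T \leftrightarrow T = T
((c \leftrightarrow e) \oplus (a \oplus d)) \oplus (e \leftrightarrow b) = F \oplus T = T
b \land f = T \land T = T
c \oplus (b \land f) = T \oplus T = F
a \land d = F \land T = F
(a \land d) \leftrightarrow d = F \leftrightarrow T = F
b \oplus f = T \oplus T = F
(b \oplus f) \leftrightarrow e = F \leftrightarrow T = F
((a \land d) \leftrightarrow d) \oplus ((b \oplus f) \leftrightarrow e) = F \oplus F = F
(c \oplus (b \land f)) \leftrightarrow (((a \land d) \leftrightarrow d) \oplus ((b \oplus f) \leftrightarrow e)) = F \leftrightarrow F = T
(((c \leftrightarrow e) \oplus (a \oplus d)) \oplus (e \leftrightarrow b)) \oplus ((c \oplus (b \land f)) \leftrightarrow (((a \land d) \leftrightarrow d) \oplus ((b \oplus f) \leftrightarrow e))) = T \oplus T = F

F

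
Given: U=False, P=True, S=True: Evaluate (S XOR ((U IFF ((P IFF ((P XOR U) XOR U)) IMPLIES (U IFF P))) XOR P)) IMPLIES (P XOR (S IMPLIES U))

True

P XOR U = True XOR False = True
(P XOR U) XOR U = True XOR False = True
P IFF ((P XOR U) XOR U) = True IFF True = True
U IFF P = False IFF True = False
(P IFF ((P XOR U) XOR U)) IMPLIES (U IFF P) = True IMPLIES False = False
U IFF ((P IFF ((P XOR U) XOR U)) IMPLIES (U IFF P)) = False IFF False = True
(U IFF ((P IFF ((P XOR U) XOR U)) IMPLIES (U IFF P))) XOR P = True XOR True = False
S XOR ((U IFF ((P IFF ((P XOR U) XOR U)) IMPLIES (U IFF P))) XOR P) = True XOR False = True
S IMPLIES U = True IMPLIES False = False
P XOR (S IMPLIES U) = True XOR False = True
(S XOR ((U IFF ((P IFF ((P XOR U) XOR U)) IMPLIES (U IFF P))) XOR P)) IMPLIES (P XOR (S IMPLIES U)) = True IMPLIES True = True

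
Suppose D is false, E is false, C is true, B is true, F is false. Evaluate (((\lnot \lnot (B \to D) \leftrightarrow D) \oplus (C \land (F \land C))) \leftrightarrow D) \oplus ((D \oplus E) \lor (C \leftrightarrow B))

\text{True}

B \to D = \text{True} \to \text{False} = \text{False}
\lnot (B \to D) = \lnot \text{False} = \text{True}
\lnot \lnot (B \to D) = \lnot \text{True} = \text{False}
\lnot \lnot (B \to D) \leftrightarrow D = \text{False} \leftrightarrow \text{False} = \text{True}
F \land C = \text{False} \land \text{True} = \text{False}
C \land (F \land C) = \text{True} \land \text{False} = \text{False}
(\lnot \lnot (B \to D) \leftrightarrow D) \oplus (C \land (F \land C)) = \text{True} \oplus \text{False} = \text{True}
((\lnot \lnot (B \to D) \leftrightarrow D) \oplus (C \land (F \land C))) \leftrightarrow D = \text{True} \leftrightarrow \text{False} = \text{False}
D \oplus E = \text{False} \oplus \text{False} = \text{False}
C \leftrightarrow B = \text{True} \leftrightarrow \text{True} = \text{True}
(D \oplus E) \lor (C \leftrightarrow B) = \text{False} \lor \text{True} = \text{True}
(((\lnot \lnot (B \to D) \leftrightarrow D) \oplus (C \land (F \land C))) \leftrightarrow D) \oplus ((D \oplus E) \lor (C \leftrightarrow B)) = \text{False} \oplus \text{True} = \text{True}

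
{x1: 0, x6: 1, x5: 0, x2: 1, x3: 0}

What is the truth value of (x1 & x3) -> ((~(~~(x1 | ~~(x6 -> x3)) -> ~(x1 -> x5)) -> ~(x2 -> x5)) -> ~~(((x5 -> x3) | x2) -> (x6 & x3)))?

1

x1 & x3 = 0 & 0 = 0
x6 -> x3 = 1 -> 0 = 0
~(x6 -> x3) = ~0 = 1
~~(x6 -> x3) = ~1 = 0
x1 | ~~(x6 -> x3) = 0 | 0 = 0
~(x1 | ~~(x6 -> x3)) = ~0 = 1
~~(x1 | ~~(x6 -> x3)) = ~1 = 0
x1 -> x5 = 0 -> 0 = 1
~(x1 -> x5) = ~1 = 0
~~(x1 | ~~(x6 -> x3)) -> ~(x1 -> x5) = 0 -> 0 = 1
~(~~(x1 | ~~(x6 -> x3)) -> ~(x1 -> x5)) = ~1 = 0
x2 -> x5 = 1 -> 0 = 0
~(x2 -> x5) = ~0 = 1
~(~~(x1 | ~~(x6 -> x3)) -> ~(x1 -> x5)) -> ~(x2 -> x5) = 0 -> 1 = 1
x5 -> x3 = 0 -> 0 = 1
(x5 -> x3) | x2 = 1 | 1 = 1
x6 & x3 = 1 & 0 = 0
((x5 -> x3) | x2) -> (x6 & x3) = 1 -> 0 = 0
~(((x5 -> x3) | x2) -> (x6 & x3)) = ~0 = 1
~~(((x5 -> x3) | x2) -> (x6 & x3)) = ~1 = 0
(~(~~(x1 | ~~(x6 -> x3)) -> ~(x1 -> x5)) -> ~(x2 -> x5)) -> ~~(((x5 -> x3) | x2) -> (x6 & x3)) = 1 -> 0 = 0
(x1 & x3) -> ((~(~~(x1 | ~~(x6 -> x3)) -> ~(x1 -> x5)) -> ~(x2 -> x5)) -> ~~(((x5 -> x3) | x2) -> (x6 & x3))) = 0 -> 0 = 1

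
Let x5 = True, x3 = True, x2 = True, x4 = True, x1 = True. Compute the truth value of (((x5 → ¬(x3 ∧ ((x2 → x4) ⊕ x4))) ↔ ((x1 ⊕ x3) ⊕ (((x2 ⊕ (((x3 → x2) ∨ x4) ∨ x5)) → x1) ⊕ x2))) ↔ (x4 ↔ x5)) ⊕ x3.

x2 → x4 = True → True = True
(x2 → x4) ⊕ x4 = True ⊕ True = False
x3 ∧ ((x2 → x4) ⊕ x4) = True ∧ False = False
¬(x3 ∧ ((x2 → x4) ⊕ x4)) = ¬False = True
x5 → ¬(x3 ∧ ((x2 → x4) ⊕ x4)) = True → True = True
x1 ⊕ x3 = True ⊕ True = False
x3 → x2 = True → True = True
(x3 → x2) ∨ x4 = True ∨ True = True
((x3 → x2) ∨ x4) ∨ x5 = True ∨ True = True
x2 ⊕ (((x3 → x2) ∨ x4) ∨ x5) = True ⊕ True = False
(x2 ⊕ (((x3 → x2) ∨ x4) ∨ x5)) → x1 = False → True = True
((x2 ⊕ (((x3 → x2) ∨ x4) ∨ x5)) → x1) ⊕ x2 = True ⊕ True = False
(x1 ⊕ x3) ⊕ (((x2 ⊕ (((x3 → x2) ∨ x4) ∨ x5)) → x1) ⊕ x2) = False ⊕ False = False
(x5 → ¬(x3 ∧ ((x2 → x4) ⊕ x4))) ↔ ((x1 ⊕ x3) ⊕ (((x2 ⊕ (((x3 → x2) ∨ x4) ∨ x5)) → x1) ⊕ x2)) = True ↔ False = False
x4 ↔ x5 = True ↔ True = True
((x5 → ¬(x3 ∧ ((x2 → x4) ⊕ x4))) ↔ ((x1 ⊕ x3) ⊕ (((x2 ⊕ (((x3 → x2) ∨ x4) ∨ x5)) → x1) ⊕ x2))) ↔ (x4 ↔ x5) = False ↔ True = False
(((x5 → ¬(x3 ∧ ((x2 → x4) ⊕ x4))) ↔ ((x1 ⊕ x3) ⊕ (((x2 ⊕ (((x3 → x2) ∨ x4) ∨ x5)) → x1) ⊕ x2))) ↔ (x4 ↔ x5)) ⊕ x3 = False ⊕ True = True

True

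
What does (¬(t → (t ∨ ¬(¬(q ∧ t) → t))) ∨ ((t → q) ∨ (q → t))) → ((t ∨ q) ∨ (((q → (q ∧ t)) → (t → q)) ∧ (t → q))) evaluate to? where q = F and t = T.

Substituting q=F, t=T:
q ∧ t = F ∧ T = F
¬(q ∧ t) = ¬F = T
¬(q ∧ t) → t = T → T = T
¬(¬(q ∧ t) → t) = ¬T = F
t ∨ ¬(¬(q ∧ t) → t) = T ∨ F = T
t → (t ∨ ¬(¬(q ∧ t) → t)) = T → T = T
¬(t → (t ∨ ¬(¬(q ∧ t) → t))) = ¬T = F
t → q = T → F = F
q → t = F → T = T
(t → q) ∨ (q → t) = F ∨ T = T
¬(t → (t ∨ ¬(¬(q ∧ t) → t))) ∨ ((t → q) ∨ (q → t)) = F ∨ T = T
t ∨ q = T ∨ F = T
q ∧ t = F ∧ T = F
q → (q ∧ t) = F → F = T
t → q = T → F = F
(q → (q ∧ t)) → (t → q) = T → F = F
t → q = T → F = F
((q → (q ∧ t)) → (t → q)) ∧ (t → q) = F ∧ F = F
(t ∨ q) ∨ (((q → (q ∧ t)) → (t → q)) ∧ (t → q)) = T ∨ F = T
(¬(t → (t ∨ ¬(¬(q ∧ t) → t))) ∨ ((t → q) ∨ (q → t))) → ((t ∨ q) ∨ (((q → (q ∧ t)) → (t → q)) ∧ (t → q))) = T → T = T

T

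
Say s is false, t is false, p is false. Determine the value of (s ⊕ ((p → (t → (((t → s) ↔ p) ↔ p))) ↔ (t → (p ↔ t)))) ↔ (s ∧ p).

F

t → s = F → F = T
(t → s) ↔ p = T ↔ F = F
((t → s) ↔ p) ↔ p = F ↔ F = T
t → (((t → s) ↔ p) ↔ p) = F → T = T
p → (t → (((t → s) ↔ p) ↔ p)) = F → T = T
p ↔ t = F ↔ F = T
t → (p ↔ t) = F → T = T
(p → (t → (((t → s) ↔ p) ↔ p))) ↔ (t → (p ↔ t)) = T ↔ T = T
s ⊕ ((p → (t → (((t → s) ↔ p) ↔ p))) ↔ (t → (p ↔ t))) = F ⊕ T = T
s ∧ p = F ∧ F = F
(s ⊕ ((p → (t → (((t → s) ↔ p) ↔ p))) ↔ (t → (p ↔ t)))) ↔ (s ∧ p) = T ↔ F = F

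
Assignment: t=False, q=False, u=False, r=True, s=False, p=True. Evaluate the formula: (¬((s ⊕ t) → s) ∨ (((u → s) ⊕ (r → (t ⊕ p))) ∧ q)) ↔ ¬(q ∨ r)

True

Substituting t=False, q=False, u=False, r=True, s=False, p=True:
s ⊕ t = False ⊕ False = False
(s ⊕ t) → s = False → False = True
¬((s ⊕ t) → s) = ¬True = False
u → s = False → False = True
t ⊕ p = False ⊕ True = True
r → (t ⊕ p) = True → True = True
(u → s) ⊕ (r → (t ⊕ p)) = True ⊕ True = False
((u → s) ⊕ (r → (t ⊕ p))) ∧ q = False ∧ False = False
¬((s ⊕ t) → s) ∨ (((u → s) ⊕ (r → (t ⊕ p))) ∧ q) = False ∨ False = False
q ∨ r = False ∨ True = True
¬(q ∨ r) = ¬True = False
(¬((s ⊕ t) → s) ∨ (((u → s) ⊕ (r → (t ⊕ p))) ∧ q)) ↔ ¬(q ∨ r) = False ↔ False = True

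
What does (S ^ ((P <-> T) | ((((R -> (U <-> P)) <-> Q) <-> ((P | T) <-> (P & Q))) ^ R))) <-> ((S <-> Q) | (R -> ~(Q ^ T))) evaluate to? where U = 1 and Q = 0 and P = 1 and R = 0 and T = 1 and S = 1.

0

Substituting U=1, Q=0, P=1, R=0, T=1, S=1:
P <-> T = 1 <-> 1 = 1
U <-> P = 1 <-> 1 = 1
R -> (U <-> P) = 0 -> 1 = 1
(R -> (U <-> P)) <-> Q = 1 <-> 0 = 0
P | T = 1 | 1 = 1
P & Q = 1 & 0 = 0
(P | T) <-> (P & Q) = 1 <-> 0 = 0
((R -> (U <-> P)) <-> Q) <-> ((P | T) <-> (P & Q)) = 0 <-> 0 = 1
(((R -> (U <-> P)) <-> Q) <-> ((P | T) <-> (P & Q))) ^ R = 1 ^ 0 = 1
(P <-> T) | ((((R -> (U <-> P)) <-> Q) <-> ((P | T) <-> (P & Q))) ^ R) = 1 | 1 = 1
S ^ ((P <-> T) | ((((R -> (U <-> P)) <-> Q) <-> ((P | T) <-> (P & Q))) ^ R)) = 1 ^ 1 = 0
S <-> Q = 1 <-> 0 = 0
Q ^ T = 0 ^ 1 = 1
~(Q ^ T) = ~1 = 0
R -> ~(Q ^ T) = 0 -> 0 = 1
(S <-> Q) | (R -> ~(Q ^ T)) = 0 | 1 = 1
(S ^ ((P <-> T) | ((((R -> (U <-> P)) <-> Q) <-> ((P | T) <-> (P & Q))) ^ R))) <-> ((S <-> Q) | (R -> ~(Q ^ T))) = 0 <-> 1 = 0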